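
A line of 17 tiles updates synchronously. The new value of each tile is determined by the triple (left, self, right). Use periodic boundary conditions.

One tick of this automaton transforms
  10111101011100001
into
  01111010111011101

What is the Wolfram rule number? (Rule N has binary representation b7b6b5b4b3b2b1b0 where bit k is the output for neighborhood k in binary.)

position 3: 111 → 1  (bit 7 = 1)
position 0: 110 → 0  (bit 6 = 0)
position 1: 101 → 1  (bit 5 = 1)
position 12: 100 → 1  (bit 4 = 1)
position 2: 011 → 1  (bit 3 = 1)
position 7: 010 → 0  (bit 2 = 0)
position 15: 001 → 0  (bit 1 = 0)
position 13: 000 → 1  (bit 0 = 1)
bits b7..b0 = 10111001 = 185

185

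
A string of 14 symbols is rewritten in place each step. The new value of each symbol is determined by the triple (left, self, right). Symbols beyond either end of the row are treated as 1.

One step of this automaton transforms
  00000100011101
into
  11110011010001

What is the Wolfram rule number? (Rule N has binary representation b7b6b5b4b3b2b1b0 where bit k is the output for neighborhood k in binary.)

25

position 10: 111 → 0  (bit 7 = 0)
position 11: 110 → 0  (bit 6 = 0)
position 12: 101 → 0  (bit 5 = 0)
position 0: 100 → 1  (bit 4 = 1)
position 9: 011 → 1  (bit 3 = 1)
position 5: 010 → 0  (bit 2 = 0)
position 4: 001 → 0  (bit 1 = 0)
position 1: 000 → 1  (bit 0 = 1)
bits b7..b0 = 00011001 = 25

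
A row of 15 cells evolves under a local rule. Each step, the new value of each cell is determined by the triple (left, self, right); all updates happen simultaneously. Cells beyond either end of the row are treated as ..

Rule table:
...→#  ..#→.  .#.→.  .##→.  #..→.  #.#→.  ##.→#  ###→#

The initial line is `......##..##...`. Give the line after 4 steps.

#####..#...#.##
.####....#....#
..###.##...##..
#..##..#.#..#.#

#..##..#.#..#.#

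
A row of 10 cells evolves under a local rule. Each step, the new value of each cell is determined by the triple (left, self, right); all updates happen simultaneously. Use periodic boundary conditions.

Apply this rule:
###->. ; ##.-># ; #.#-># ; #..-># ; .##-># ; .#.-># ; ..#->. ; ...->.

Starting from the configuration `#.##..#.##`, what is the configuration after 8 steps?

#####.###.
#...###.##
##..#.###.
###.###.##
..###.###.
..#.###.##
#.###.####
###.###...

###.###...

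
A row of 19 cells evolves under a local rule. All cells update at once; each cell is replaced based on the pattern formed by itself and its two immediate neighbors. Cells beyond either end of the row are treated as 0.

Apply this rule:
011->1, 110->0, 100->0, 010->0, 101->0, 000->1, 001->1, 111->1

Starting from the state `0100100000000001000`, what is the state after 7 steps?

1111111110011001001

1001001111111110011
0010011111111100110
1100111111111001100
1001111111110011001
0011111111100110010
1111111111001100100
1111111110011001001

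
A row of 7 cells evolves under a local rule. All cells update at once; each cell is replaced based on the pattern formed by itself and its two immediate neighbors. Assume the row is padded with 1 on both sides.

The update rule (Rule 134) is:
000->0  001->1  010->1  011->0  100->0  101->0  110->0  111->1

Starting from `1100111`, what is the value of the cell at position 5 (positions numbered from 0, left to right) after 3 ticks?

1001011
0011001
0100010
position 5 holds 1

1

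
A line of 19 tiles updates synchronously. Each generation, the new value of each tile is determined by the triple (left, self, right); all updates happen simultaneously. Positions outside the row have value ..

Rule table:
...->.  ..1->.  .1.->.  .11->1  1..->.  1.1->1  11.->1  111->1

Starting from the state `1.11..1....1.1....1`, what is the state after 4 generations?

.111........1......
.111...............
.111...............  (fixed point — unchanged through generation 4)

.111...............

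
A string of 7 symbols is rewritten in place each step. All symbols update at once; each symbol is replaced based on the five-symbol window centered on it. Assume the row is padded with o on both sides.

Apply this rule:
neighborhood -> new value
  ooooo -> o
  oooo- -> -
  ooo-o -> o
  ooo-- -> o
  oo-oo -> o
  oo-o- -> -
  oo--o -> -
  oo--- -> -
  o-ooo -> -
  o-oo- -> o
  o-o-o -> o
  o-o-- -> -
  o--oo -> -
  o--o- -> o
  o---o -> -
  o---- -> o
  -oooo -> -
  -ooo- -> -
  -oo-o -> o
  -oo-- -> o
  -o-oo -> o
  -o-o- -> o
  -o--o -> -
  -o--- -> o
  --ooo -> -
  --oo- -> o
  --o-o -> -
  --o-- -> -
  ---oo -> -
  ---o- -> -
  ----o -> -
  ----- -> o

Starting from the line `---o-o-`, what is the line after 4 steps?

--oo---

----ooo
-o----o
--oo---
--oo---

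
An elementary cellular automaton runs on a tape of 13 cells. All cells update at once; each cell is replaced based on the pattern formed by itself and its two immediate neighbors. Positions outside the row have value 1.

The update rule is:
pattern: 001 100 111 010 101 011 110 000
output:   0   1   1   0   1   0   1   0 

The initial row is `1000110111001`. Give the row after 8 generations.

1111111110001

1100011011100
1110001101110
1111000110111
1111100011011
1111110001101
1111111000110
1111111100011
1111111110001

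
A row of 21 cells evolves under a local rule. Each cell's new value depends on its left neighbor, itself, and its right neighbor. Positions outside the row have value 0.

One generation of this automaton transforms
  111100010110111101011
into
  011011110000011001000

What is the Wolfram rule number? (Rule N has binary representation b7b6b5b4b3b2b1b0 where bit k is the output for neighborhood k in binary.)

151

position 1: 111 → 1  (bit 7 = 1)
position 3: 110 → 0  (bit 6 = 0)
position 8: 101 → 0  (bit 5 = 0)
position 4: 100 → 1  (bit 4 = 1)
position 0: 011 → 0  (bit 3 = 0)
position 7: 010 → 1  (bit 2 = 1)
position 6: 001 → 1  (bit 1 = 1)
position 5: 000 → 1  (bit 0 = 1)
bits b7..b0 = 10010111 = 151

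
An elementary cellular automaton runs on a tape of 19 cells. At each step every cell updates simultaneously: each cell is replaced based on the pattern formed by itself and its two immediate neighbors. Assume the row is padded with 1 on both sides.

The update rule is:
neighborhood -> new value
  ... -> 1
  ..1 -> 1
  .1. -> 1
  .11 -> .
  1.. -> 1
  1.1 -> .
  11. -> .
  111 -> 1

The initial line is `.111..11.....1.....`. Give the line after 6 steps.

..1.11..11111111111
111...11.1111111111
11.111....111111111
1...1.1111.11111111
.1111..11...1111111
..11.11..111.111111

..11.11..111.111111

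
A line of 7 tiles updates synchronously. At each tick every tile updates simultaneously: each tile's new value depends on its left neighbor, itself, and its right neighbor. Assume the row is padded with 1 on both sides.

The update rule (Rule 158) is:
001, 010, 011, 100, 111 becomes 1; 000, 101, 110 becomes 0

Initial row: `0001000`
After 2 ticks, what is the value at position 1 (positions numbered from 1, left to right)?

1011101
0011001
position 1 holds 0

0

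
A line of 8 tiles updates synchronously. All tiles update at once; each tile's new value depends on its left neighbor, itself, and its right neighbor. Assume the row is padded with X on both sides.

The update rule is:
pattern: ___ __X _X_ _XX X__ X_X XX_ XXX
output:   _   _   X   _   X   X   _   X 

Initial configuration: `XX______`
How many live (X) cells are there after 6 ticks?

5

X_X_____
_XXX____
X_X_X___
_XXXXX__
X_XXX_X_
_X_X_XXX
count of X: 5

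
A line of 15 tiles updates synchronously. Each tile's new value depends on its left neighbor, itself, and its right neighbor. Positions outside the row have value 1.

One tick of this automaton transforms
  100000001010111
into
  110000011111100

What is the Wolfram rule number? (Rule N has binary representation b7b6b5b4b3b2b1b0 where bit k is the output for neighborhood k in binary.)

position 13: 111 → 0  (bit 7 = 0)
position 0: 110 → 1  (bit 6 = 1)
position 9: 101 → 1  (bit 5 = 1)
position 1: 100 → 1  (bit 4 = 1)
position 12: 011 → 1  (bit 3 = 1)
position 8: 010 → 1  (bit 2 = 1)
position 7: 001 → 1  (bit 1 = 1)
position 2: 000 → 0  (bit 0 = 0)
bits b7..b0 = 01111110 = 126

126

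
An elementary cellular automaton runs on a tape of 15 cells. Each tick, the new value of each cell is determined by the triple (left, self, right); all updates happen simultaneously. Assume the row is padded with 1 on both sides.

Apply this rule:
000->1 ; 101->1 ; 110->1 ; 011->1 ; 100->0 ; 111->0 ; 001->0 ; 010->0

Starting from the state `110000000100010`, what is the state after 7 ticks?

111000100110001

010111110001001
101100010100001
111101001001101
000110000001111
010110111101000
101111100110010
111000100110001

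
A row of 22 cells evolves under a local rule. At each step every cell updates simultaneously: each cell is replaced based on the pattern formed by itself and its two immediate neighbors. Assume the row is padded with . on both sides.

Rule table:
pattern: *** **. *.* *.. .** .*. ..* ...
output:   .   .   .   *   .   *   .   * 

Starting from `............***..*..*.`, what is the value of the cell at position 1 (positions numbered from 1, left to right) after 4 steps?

.

***********....*.**.**
...........***.*......
**********.....*******
..........****........
position 1 holds .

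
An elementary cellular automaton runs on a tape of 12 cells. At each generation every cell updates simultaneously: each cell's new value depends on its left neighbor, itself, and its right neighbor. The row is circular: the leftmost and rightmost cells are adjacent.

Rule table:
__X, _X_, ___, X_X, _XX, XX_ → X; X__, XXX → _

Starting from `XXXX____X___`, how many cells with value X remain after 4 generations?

X__X_XXXX_XX
X_XXXX__XXX_
XXX__X_XX_XX
__X_XXXXXXX_
count of X: 8

8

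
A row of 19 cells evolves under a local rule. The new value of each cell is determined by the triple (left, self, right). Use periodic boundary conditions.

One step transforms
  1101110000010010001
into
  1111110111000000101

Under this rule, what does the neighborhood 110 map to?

1

At position 1 the neighborhood is 110; the next row has 1 there.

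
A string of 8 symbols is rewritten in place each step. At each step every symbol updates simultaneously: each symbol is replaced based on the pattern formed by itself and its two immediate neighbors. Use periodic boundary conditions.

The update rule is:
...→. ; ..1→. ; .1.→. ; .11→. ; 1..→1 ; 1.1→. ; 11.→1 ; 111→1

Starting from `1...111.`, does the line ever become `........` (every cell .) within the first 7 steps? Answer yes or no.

.1...11.
..1...11
1..1...1
11..1...
.11..1..
..11..1.
...11..1
step 7 is ...11..1, still not uniform .

no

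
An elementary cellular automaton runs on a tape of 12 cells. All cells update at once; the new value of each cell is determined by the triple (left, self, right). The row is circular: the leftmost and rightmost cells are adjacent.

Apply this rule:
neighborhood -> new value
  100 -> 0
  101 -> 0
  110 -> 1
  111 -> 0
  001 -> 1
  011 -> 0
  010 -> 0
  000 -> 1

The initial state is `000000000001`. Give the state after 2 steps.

step 1: 011111111110
step 2: 100000000010

100000000010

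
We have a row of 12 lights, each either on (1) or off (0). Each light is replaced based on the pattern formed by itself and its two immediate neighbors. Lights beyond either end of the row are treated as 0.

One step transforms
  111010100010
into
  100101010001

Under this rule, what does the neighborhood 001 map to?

0

At position 9 the neighborhood is 001; the next row has 0 there.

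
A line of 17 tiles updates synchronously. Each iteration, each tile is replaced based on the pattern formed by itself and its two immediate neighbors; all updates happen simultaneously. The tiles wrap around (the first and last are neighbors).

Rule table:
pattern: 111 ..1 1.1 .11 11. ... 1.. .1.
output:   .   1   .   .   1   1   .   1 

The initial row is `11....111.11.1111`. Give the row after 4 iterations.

11...1.11.11.1111

iteration 1: .1.111..1..1.....
iteration 2: 11...1.11.11.1111
iteration 3: .1.111..1..1.....  (repeats iteration 1; period 2)
iteration 4: 11...1.11.11.1111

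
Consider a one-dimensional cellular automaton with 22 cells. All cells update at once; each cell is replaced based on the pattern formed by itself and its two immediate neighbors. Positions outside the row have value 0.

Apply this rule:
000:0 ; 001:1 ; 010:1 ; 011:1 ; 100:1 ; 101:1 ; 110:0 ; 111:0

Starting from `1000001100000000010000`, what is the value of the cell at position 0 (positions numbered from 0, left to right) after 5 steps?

1

1100011010000000111000
1010110111000001100100
1111101100100011011110
1000011011110110110001
1100110110001101101011
position 0 holds 1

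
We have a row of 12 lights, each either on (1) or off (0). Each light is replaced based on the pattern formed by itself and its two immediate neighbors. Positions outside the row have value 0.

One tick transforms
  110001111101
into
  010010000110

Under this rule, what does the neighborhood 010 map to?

0

At position 11 the neighborhood is 010; the next row has 0 there.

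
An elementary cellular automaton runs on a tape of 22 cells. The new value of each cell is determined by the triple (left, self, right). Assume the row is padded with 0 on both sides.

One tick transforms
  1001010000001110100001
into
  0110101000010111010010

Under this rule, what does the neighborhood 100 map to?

1

At position 1 the neighborhood is 100; the next row has 1 there.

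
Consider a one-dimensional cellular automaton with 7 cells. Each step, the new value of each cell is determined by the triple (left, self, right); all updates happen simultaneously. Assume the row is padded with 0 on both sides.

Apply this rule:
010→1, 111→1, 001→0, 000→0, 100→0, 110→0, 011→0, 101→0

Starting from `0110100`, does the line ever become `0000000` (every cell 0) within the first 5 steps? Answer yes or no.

0000100
0000100  (fixed point — unchanged through step 5)
step 5 is 0000100, still not uniform 0

no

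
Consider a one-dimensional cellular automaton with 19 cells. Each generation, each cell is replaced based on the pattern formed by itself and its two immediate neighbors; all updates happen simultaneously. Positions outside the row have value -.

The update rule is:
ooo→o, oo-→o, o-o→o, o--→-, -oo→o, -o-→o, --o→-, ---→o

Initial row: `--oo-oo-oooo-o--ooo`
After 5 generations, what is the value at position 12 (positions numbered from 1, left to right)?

generation 1: o-oooooooooooo--ooo
generation 2: oooooooooooooo--ooo
generation 3: oooooooooooooo--ooo  (fixed point — unchanged through generation 5)
position 12 holds o

o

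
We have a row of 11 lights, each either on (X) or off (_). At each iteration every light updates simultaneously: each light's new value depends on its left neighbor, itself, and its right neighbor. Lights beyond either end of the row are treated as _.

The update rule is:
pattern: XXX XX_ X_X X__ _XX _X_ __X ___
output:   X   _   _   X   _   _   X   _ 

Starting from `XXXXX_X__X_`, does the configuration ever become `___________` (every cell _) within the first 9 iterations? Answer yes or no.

iteration 1: _XXX___XX_X
iteration 2: X_X_X_X____
iteration 3: _______X___
iteration 4: ______X_X__
iteration 5: _____X___X_
iteration 6: ____X_X_X_X
iteration 7: ___X_______
iteration 8: __X_X______
iteration 9: _X___X_____
iteration 9 is _X___X_____, still not uniform _

no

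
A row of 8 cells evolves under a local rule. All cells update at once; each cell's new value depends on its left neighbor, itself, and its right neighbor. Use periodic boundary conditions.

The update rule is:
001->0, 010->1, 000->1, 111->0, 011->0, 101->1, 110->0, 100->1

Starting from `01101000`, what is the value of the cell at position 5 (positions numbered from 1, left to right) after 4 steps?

00011111
11000000
00111110
10000001
position 5 holds 0

0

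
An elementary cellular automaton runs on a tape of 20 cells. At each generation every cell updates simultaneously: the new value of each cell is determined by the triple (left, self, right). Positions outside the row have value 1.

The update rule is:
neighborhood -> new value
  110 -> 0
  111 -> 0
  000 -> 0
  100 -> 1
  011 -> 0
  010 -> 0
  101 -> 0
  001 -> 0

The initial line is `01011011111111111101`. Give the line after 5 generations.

10010000000000000000

00000000000000000000
10000000000000000000
01000000000000000000
00100000000000000000
10010000000000000000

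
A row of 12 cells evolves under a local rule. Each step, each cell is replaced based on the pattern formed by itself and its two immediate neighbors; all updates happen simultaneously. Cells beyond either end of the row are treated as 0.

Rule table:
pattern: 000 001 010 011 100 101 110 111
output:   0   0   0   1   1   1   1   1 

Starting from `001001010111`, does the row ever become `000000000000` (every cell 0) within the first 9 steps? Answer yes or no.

000100101111
000010011111
000001011111
000000111111
000000111111  (fixed point — unchanged through step 9)
step 9 is 000000111111, still not uniform 0

no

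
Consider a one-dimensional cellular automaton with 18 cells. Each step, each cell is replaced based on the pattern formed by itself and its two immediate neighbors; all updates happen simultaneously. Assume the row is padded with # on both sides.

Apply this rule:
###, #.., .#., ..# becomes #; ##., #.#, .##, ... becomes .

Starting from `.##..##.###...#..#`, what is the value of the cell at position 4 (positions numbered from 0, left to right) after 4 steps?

#

step 1: ...##....#.#.####.
step 2: #.#..#..##.#..##..
step 3: ..######...###..##
step 4: ##.####.#.#.#.##.#
position 4 holds #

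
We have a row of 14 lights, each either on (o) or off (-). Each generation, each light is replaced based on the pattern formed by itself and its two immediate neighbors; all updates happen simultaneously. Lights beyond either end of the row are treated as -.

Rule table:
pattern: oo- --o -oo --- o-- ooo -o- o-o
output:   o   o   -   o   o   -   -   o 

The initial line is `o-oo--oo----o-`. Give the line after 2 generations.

generation 1: -o-ooo-ooooo-o
generation 2: o-o--oo----oo-

o-o--oo----oo-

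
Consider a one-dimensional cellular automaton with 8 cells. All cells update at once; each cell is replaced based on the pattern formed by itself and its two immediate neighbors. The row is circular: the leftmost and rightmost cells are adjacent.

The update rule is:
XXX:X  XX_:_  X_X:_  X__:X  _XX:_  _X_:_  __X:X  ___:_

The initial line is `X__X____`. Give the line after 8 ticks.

tick 1: _XX_X__X
tick 2: _____XX_
tick 3: ____X__X
tick 4: X__X_XX_
tick 5: _XX_____
tick 6: X__X____  (repeats tick 0; period 6)
tick 8: _____XX_

_____XX_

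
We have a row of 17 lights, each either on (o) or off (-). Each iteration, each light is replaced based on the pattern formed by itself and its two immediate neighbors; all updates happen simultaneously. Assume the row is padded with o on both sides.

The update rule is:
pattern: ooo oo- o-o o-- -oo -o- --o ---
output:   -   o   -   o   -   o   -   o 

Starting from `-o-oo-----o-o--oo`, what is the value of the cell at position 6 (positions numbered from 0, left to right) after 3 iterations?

o

-o--ooooo-o-oo---
-oo-----o-o--ooo-
--ooooo-o-oo---o-
position 6 holds o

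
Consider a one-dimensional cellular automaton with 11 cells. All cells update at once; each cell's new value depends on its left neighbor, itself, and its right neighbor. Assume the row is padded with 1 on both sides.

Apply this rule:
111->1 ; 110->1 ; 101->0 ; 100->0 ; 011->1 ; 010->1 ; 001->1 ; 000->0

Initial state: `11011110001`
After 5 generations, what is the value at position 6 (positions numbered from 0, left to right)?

11011110011
11011110111
11011110111  (fixed point — unchanged through generation 5)
position 6 holds 1

1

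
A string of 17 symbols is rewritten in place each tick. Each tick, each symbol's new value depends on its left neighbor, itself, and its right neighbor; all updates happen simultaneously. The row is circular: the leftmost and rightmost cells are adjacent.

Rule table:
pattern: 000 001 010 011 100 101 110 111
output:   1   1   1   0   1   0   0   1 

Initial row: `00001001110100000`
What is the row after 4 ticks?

11111110100111111
11111100111011111
11111011010001111
11110000011110111

11110000011110111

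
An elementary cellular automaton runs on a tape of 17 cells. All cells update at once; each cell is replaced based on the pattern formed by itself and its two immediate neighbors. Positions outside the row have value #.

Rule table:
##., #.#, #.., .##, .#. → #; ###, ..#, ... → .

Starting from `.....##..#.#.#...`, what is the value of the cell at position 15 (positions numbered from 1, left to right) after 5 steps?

#

step 1: #....###.######..
step 2: ##...#.###....##.
step 3: .##..###.##...###
step 4: ####.#.#####..#..
step 5: ...#####...##.##.
position 15 holds #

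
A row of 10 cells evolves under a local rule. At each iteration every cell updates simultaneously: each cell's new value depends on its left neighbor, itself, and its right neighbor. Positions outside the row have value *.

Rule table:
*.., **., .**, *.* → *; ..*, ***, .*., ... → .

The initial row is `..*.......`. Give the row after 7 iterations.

**.*.**..*

*..*......
**..*.....
.**..*....
****..*...
...**..*..
*..***..*.
**.*.**..*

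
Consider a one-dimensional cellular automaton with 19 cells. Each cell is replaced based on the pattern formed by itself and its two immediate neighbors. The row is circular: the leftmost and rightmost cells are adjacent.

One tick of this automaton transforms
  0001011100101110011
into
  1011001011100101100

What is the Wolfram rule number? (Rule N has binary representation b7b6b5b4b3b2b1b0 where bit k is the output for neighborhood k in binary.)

position 6: 111 → 1  (bit 7 = 1)
position 7: 110 → 0  (bit 6 = 0)
position 4: 101 → 0  (bit 5 = 0)
position 0: 100 → 1  (bit 4 = 1)
position 5: 011 → 0  (bit 3 = 0)
position 3: 010 → 1  (bit 2 = 1)
position 2: 001 → 1  (bit 1 = 1)
position 1: 000 → 0  (bit 0 = 0)
bits b7..b0 = 10010110 = 150

150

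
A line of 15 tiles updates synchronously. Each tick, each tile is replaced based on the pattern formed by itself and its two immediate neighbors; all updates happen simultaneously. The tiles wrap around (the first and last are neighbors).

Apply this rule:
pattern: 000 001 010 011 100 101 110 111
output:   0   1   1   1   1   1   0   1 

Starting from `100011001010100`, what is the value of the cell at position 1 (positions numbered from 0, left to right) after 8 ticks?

110110111111111
101101111111111
011011111111111
110111111111110
101111111111101
011111111111011
111111111110110
111111111101101
position 1 holds 1

1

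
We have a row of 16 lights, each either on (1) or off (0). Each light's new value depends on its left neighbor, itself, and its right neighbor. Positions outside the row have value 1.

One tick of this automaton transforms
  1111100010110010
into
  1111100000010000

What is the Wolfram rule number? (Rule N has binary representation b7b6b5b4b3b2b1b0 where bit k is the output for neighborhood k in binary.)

192

position 0: 111 → 1  (bit 7 = 1)
position 4: 110 → 1  (bit 6 = 1)
position 9: 101 → 0  (bit 5 = 0)
position 5: 100 → 0  (bit 4 = 0)
position 10: 011 → 0  (bit 3 = 0)
position 8: 010 → 0  (bit 2 = 0)
position 7: 001 → 0  (bit 1 = 0)
position 6: 000 → 0  (bit 0 = 0)
bits b7..b0 = 11000000 = 192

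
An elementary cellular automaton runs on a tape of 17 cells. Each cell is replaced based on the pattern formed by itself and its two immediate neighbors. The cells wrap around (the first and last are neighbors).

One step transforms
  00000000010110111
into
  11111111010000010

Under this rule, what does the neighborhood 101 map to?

0

At position 10 the neighborhood is 101; the next row has 0 there.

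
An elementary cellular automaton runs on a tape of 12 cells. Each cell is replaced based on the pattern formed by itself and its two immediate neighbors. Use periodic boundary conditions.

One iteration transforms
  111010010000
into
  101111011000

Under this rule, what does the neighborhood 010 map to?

At position 4 the neighborhood is 010; the next row has 1 there.

1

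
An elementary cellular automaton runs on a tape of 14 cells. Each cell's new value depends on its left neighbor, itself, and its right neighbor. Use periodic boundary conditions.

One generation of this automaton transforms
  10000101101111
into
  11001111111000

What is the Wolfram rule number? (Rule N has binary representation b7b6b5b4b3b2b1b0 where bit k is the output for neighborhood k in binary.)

126

position 11: 111 → 0  (bit 7 = 0)
position 0: 110 → 1  (bit 6 = 1)
position 6: 101 → 1  (bit 5 = 1)
position 1: 100 → 1  (bit 4 = 1)
position 7: 011 → 1  (bit 3 = 1)
position 5: 010 → 1  (bit 2 = 1)
position 4: 001 → 1  (bit 1 = 1)
position 2: 000 → 0  (bit 0 = 0)
bits b7..b0 = 01111110 = 126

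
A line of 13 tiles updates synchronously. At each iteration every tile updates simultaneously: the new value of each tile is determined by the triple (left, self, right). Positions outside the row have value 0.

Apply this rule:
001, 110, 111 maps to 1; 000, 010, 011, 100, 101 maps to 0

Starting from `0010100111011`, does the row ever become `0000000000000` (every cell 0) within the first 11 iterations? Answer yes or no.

0100001011001
1000010001010
0000100010000
0001000100000
0010001000000
0100010000000
1000100000000
0001000000000
0010000000000
0100000000000
1000000000000
iteration 11 is 1000000000000, still not uniform 0

no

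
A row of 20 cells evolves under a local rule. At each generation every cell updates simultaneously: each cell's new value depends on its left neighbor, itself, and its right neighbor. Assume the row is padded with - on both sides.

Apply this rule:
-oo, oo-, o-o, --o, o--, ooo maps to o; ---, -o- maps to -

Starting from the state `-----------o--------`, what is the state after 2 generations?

---------o-o-o------

----------o-o-------
---------o-o-o------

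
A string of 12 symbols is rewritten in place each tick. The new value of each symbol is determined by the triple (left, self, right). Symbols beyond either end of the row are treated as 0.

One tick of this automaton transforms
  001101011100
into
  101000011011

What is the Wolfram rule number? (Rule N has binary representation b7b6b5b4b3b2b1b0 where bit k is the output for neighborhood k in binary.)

153

position 8: 111 → 1  (bit 7 = 1)
position 3: 110 → 0  (bit 6 = 0)
position 4: 101 → 0  (bit 5 = 0)
position 10: 100 → 1  (bit 4 = 1)
position 2: 011 → 1  (bit 3 = 1)
position 5: 010 → 0  (bit 2 = 0)
position 1: 001 → 0  (bit 1 = 0)
position 0: 000 → 1  (bit 0 = 1)
bits b7..b0 = 10011001 = 153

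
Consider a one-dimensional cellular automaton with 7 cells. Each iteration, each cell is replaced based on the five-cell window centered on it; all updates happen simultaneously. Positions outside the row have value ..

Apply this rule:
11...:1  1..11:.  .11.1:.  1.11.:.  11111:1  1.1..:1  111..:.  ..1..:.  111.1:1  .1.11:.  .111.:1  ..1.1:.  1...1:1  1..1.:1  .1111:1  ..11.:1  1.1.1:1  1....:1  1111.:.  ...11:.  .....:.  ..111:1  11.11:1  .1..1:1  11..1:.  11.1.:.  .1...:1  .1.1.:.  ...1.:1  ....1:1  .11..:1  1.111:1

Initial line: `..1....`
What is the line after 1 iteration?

11.11..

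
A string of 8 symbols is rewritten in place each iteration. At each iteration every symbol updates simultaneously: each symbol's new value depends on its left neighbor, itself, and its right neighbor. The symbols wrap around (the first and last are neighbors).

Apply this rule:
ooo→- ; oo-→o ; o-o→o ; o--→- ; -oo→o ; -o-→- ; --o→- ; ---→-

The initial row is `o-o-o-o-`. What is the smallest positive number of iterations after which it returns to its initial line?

iteration 1: -o-o-o-o
iteration 2: o-o-o-o-

2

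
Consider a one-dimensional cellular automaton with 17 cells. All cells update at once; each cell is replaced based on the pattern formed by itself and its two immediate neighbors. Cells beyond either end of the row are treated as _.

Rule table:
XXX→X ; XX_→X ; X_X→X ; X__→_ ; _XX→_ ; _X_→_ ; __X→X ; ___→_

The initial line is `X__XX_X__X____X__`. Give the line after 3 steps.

X_X_X_X____X_____

step 1: __X_XX__X____X___
step 2: _X_X_X_X____X____
step 3: X_X_X_X____X_____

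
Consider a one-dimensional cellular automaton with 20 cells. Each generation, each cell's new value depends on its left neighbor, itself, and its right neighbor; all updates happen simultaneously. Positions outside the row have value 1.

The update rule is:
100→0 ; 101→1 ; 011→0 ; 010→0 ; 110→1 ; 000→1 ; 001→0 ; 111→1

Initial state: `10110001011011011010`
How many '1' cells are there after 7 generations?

12

generation 1: 11010100101101101101
generation 2: 11101000010110110110
generation 3: 11110011001011011011
generation 4: 11110001000101101101
generation 5: 11110100010010110110
generation 6: 11111001000001011011
generation 7: 11111000011100101101
count of 1: 12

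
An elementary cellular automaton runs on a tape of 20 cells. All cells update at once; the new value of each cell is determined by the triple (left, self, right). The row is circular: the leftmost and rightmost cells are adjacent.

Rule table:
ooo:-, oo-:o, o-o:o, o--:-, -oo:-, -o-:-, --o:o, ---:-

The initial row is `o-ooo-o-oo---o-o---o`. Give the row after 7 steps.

step 1: oo--oo-o-o--o-o---o-
step 2: -o-o-oo-o--o-o---o-o
step 3: o-o-o-oo--o-o---o-o-
step 4: -o-o-o-o-o-o---o-o-o
step 5: o-o-o-o-o-o---o-o-o-
step 6: -o-o-o-o-o---o-o-o-o
step 7: o-o-o-o-o---o-o-o-o-

o-o-o-o-o---o-o-o-o-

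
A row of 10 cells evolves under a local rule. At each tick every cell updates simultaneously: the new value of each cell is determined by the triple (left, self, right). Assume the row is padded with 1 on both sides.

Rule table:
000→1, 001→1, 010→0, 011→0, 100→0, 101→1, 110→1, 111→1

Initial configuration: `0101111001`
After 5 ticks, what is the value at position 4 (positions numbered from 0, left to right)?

1

tick 1: 1010111010
tick 2: 1101011101
tick 3: 1110101110
tick 4: 1111010111
tick 5: 1111101011
position 4 holds 1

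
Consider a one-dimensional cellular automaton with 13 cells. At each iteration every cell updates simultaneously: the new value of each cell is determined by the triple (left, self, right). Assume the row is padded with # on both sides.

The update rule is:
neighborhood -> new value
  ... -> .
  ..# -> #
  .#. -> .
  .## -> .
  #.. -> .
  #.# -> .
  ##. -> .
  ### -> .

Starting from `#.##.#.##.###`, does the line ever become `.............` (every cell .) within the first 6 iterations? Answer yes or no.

.............
all cells are . at iteration 1

yes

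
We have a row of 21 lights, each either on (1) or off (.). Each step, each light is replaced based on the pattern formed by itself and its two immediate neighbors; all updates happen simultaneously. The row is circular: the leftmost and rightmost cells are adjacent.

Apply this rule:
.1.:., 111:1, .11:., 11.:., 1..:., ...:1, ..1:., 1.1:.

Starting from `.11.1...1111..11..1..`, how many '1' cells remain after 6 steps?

7

......1..11.........1
.1111.......1111111..
..11..11111..11111..1
.......111....111....
111111..1..11..1..111
11111..............11
count of 1: 7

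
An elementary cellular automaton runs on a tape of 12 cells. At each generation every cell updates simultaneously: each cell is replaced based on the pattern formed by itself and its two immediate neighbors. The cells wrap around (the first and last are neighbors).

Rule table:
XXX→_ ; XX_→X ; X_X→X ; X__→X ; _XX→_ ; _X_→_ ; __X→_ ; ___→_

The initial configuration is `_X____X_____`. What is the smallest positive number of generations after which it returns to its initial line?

12

__X____X____
___X____X___
____X____X__
_____X____X_
______X____X
X______X____
_X______X___
__X______X__
___X______X_
____X______X
X____X______
_X____X_____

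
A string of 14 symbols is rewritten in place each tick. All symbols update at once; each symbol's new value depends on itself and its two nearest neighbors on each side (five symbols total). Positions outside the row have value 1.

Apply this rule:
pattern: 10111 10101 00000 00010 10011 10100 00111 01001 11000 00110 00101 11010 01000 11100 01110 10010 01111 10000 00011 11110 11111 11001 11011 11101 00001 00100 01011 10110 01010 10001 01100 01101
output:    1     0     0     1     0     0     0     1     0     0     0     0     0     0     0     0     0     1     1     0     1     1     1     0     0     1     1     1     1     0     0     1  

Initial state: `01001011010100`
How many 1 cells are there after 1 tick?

6

tick 1: 00100111001010
count of 1: 6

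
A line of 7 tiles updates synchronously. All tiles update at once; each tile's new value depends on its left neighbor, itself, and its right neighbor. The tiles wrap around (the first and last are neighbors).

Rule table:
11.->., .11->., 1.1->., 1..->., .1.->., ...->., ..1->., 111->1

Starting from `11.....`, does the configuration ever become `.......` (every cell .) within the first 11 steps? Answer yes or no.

.......
all cells are . at step 1

yes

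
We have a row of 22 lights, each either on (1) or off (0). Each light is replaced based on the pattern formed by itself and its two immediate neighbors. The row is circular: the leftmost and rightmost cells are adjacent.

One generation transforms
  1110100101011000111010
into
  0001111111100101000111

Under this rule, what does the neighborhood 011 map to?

0

At position 0 the neighborhood is 011; the next row has 0 there.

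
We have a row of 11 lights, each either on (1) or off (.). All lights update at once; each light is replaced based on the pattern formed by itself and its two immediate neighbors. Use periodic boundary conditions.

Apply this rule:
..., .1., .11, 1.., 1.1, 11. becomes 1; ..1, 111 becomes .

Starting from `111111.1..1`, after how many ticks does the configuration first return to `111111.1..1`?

22

.....1111.1
1111.1..111
...1111.1..
11.1..11111
.1111.1....
.1..1111111
111.1.....1
..1111111.1
1.1.....111
1111111.1..
1.....1111.
11111.1..11
....1111.1.
111.1..1111
..1111.1...
1.1..111111
1111.1.....
1..1111111.
11.1.....11
.1111111.1.
.1.....1111
111111.1..1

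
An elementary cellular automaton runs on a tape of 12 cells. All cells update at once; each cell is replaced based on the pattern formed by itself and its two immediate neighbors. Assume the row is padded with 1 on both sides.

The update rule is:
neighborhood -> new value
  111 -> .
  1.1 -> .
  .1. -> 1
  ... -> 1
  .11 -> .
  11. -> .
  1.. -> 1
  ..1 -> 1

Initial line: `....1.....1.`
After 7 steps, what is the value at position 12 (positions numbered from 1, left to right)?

11111111111.
............
111111111111
............  (repeats step 2; period 2)
step 7: 111111111111
position 12 holds 1

1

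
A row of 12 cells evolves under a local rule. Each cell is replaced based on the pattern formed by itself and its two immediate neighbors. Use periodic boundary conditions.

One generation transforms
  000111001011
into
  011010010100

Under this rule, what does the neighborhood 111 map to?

At position 4 the neighborhood is 111; the next row has 1 there.

1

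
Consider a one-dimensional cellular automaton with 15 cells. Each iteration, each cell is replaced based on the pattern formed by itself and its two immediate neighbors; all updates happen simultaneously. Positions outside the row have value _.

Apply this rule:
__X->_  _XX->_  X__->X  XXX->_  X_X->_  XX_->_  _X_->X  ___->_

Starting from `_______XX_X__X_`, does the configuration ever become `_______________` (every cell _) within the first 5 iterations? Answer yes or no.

__________XX_XX
_______________
all cells are _ at iteration 2

yes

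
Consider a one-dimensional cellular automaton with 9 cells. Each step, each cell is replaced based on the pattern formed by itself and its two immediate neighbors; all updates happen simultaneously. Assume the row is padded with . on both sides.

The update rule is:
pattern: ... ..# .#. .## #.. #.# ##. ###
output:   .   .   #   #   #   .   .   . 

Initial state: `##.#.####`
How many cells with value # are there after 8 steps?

6

step 1: #..#.#...
step 2: ##.#.##..
step 3: #..#.#.#.
step 4: ##.#.#.##
step 5: #..#.#.#.  (repeats step 3; period 2)
step 8: ##.#.#.##
count of #: 6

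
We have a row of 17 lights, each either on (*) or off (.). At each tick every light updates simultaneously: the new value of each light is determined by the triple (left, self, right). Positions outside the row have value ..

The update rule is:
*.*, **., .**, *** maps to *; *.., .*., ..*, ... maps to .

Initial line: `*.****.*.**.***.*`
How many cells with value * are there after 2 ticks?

tick 1: .******.********.
tick 2: .***************.
count of *: 15

15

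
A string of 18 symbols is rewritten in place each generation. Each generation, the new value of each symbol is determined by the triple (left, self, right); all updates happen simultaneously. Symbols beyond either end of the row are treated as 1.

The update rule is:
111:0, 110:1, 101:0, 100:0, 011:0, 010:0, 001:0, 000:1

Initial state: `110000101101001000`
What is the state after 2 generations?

010110000100000010
000010110001111000

000010110001111000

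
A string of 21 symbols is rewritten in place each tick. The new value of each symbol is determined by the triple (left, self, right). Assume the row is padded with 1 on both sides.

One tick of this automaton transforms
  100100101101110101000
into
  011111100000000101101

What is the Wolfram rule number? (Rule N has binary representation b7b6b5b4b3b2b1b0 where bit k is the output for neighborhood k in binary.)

position 12: 111 → 0  (bit 7 = 0)
position 0: 110 → 0  (bit 6 = 0)
position 7: 101 → 0  (bit 5 = 0)
position 1: 100 → 1  (bit 4 = 1)
position 8: 011 → 0  (bit 3 = 0)
position 3: 010 → 1  (bit 2 = 1)
position 2: 001 → 1  (bit 1 = 1)
position 19: 000 → 0  (bit 0 = 0)
bits b7..b0 = 00010110 = 22

22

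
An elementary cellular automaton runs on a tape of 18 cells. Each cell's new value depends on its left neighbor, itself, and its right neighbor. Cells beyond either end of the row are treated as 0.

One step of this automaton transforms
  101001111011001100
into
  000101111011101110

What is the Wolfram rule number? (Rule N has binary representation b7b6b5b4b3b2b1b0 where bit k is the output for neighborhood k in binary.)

position 6: 111 → 1  (bit 7 = 1)
position 8: 110 → 1  (bit 6 = 1)
position 1: 101 → 0  (bit 5 = 0)
position 3: 100 → 1  (bit 4 = 1)
position 5: 011 → 1  (bit 3 = 1)
position 0: 010 → 0  (bit 2 = 0)
position 4: 001 → 0  (bit 1 = 0)
position 17: 000 → 0  (bit 0 = 0)
bits b7..b0 = 11011000 = 216

216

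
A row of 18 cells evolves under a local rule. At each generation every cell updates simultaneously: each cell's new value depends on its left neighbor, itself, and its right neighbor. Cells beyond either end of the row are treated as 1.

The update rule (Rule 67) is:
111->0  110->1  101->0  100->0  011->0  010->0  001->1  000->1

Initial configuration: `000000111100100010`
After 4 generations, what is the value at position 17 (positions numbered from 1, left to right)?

1

generation 1: 011111000101001100
generation 2: 000001011000010101
generation 3: 011110001011100000
generation 4: 000010110000101111
position 17 holds 1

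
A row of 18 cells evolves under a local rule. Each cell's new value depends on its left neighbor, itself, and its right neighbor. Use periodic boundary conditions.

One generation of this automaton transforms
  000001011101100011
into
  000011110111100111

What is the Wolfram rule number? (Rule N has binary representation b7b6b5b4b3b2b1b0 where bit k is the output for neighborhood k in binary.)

110

position 8: 111 → 0  (bit 7 = 0)
position 9: 110 → 1  (bit 6 = 1)
position 6: 101 → 1  (bit 5 = 1)
position 0: 100 → 0  (bit 4 = 0)
position 7: 011 → 1  (bit 3 = 1)
position 5: 010 → 1  (bit 2 = 1)
position 4: 001 → 1  (bit 1 = 1)
position 1: 000 → 0  (bit 0 = 0)
bits b7..b0 = 01101110 = 110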